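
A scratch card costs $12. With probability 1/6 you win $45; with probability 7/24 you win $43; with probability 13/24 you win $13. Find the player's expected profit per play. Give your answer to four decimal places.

15.0833

E[payout] = 45·1/6 + 43·7/24 + 13·13/24
 = 15/2 + 301/24 + 169/24
 = 325/12
Net = 325/12 - 12 = 181/12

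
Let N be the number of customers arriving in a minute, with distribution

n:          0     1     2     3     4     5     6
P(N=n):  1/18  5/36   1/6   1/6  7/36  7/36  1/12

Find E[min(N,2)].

E[min(N,2)] = Σ min(n,2)·P(N=n)
 = 0·1/18 + 1·5/36 + 2·1/6 + 2·1/6 + 2·7/36 + 2·7/36 + 2·1/12
 = 0 + 5/36 + 1/3 + 1/3 + 7/18 + 7/18 + 1/6
 = 7/4

1.75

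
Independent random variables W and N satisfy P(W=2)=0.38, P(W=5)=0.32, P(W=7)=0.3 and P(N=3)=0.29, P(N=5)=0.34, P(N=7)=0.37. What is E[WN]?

23.0136

E[WN] = Σ_w Σ_n wn · P(W=w)P(N=n)
 = 6·0.1102 + 10·0.1292 + 14·0.1406 + 15·0.0928 + 25·0.1088 + 35·0.1184 + 21·0.087 + 35·0.102 + 49·0.111
 = 0.6612 + 1.292 + 1.9684 + 1.392 + 2.72 + 4.144 + 1.827 + 3.57 + 5.439
 = 23.0136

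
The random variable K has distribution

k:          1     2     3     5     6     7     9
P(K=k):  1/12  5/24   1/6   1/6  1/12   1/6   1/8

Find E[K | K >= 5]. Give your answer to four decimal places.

6.6923

P(K >= 5) = 1/6 + 1/12 + 1/6 + 1/8 = 13/24.
E[K | K >= 5] = [5·1/6 + 6·1/12 + 7·1/6 + 9·1/8] / (13/24)
 = 29/8 / (13/24)
 = 87/13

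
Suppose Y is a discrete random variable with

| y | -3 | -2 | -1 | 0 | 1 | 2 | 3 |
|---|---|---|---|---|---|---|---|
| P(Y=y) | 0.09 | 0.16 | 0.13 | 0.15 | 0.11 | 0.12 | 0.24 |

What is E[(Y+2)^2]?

E[(Y+2)^2] = Σ (y+2)^2·P(Y=y)
 = 1·0.09 + 0·0.16 + 1·0.13 + 4·0.15 + 9·0.11 + 16·0.12 + 25·0.24
 = 0.09 + 0 + 0.13 + 0.6 + 0.99 + 1.92 + 6
 = 9.73

9.73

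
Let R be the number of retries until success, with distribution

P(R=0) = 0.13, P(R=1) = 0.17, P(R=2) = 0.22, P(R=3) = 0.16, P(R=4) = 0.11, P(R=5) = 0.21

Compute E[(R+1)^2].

E[(R+1)^2] = Σ (r+1)^2·P(R=r)
 = 1·0.13 + 4·0.17 + 9·0.22 + 16·0.16 + 25·0.11 + 36·0.21
 = 0.13 + 0.68 + 1.98 + 2.56 + 2.75 + 7.56
 = 15.66

15.66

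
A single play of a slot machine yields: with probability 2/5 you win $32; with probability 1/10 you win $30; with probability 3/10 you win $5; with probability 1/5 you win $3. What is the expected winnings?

17.9

E[payout] = 32·2/5 + 30·1/10 + 5·3/10 + 3·1/5
 = 64/5 + 3 + 3/2 + 3/5
 = 179/10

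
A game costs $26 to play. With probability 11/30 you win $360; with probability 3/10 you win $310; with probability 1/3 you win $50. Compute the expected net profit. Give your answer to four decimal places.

E[payout] = 360·11/30 + 310·3/10 + 50·1/3
 = 132 + 93 + 50/3
 = 725/3
Net = 725/3 - 26 = 647/3

215.6667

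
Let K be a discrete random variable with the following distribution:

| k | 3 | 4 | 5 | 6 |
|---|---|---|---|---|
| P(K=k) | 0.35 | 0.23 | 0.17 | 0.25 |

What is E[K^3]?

E[K^3] = Σ k^3·P(K=k)
 = 27·0.35 + 64·0.23 + 125·0.17 + 216·0.25
 = 9.45 + 14.72 + 21.25 + 54
 = 99.42

99.42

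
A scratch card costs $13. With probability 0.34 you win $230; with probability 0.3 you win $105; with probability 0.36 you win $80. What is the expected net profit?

125.5

E[payout] = 230·0.34 + 105·0.3 + 80·0.36
 = 78.2 + 31.5 + 28.8
 = 138.5
Net = 138.5 - 13 = 125.5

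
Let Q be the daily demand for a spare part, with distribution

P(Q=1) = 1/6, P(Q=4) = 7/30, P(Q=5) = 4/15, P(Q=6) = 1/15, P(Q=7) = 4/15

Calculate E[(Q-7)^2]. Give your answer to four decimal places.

E[(Q-7)^2] = Σ (q-7)^2·P(Q=q)
 = 36·1/6 + 9·7/30 + 4·4/15 + 1·1/15 + 0·4/15
 = 6 + 21/10 + 16/15 + 1/15 + 0
 = 277/30

9.2333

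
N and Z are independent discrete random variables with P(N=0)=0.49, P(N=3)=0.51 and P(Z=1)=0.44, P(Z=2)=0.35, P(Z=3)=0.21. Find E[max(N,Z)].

2.3973

E[max(N,Z)] = Σ_n Σ_z max(n,z) · P(N=n)P(Z=z)
 = 1·0.2156 + 2·0.1715 + 3·0.1029 + 3·0.2244 + 3·0.1785 + 3·0.1071
 = 0.2156 + 0.343 + 0.3087 + 0.6732 + 0.5355 + 0.3213
 = 2.3973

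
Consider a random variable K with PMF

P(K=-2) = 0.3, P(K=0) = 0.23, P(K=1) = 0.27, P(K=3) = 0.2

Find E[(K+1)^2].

E[(K+1)^2] = Σ (k+1)^2·P(K=k)
 = 1·0.3 + 1·0.23 + 4·0.27 + 16·0.2
 = 0.3 + 0.23 + 1.08 + 3.2
 = 4.81

4.81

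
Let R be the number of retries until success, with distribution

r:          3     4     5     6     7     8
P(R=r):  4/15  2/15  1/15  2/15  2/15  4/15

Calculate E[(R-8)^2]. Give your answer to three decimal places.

E[(R-8)^2] = Σ (r-8)^2·P(R=r)
 = 25·4/15 + 16·2/15 + 9·1/15 + 4·2/15 + 1·2/15 + 0·4/15
 = 20/3 + 32/15 + 3/5 + 8/15 + 2/15 + 0
 = 151/15

10.067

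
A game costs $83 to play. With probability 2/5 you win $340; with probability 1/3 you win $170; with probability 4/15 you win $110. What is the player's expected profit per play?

139

E[payout] = 340·2/5 + 170·1/3 + 110·4/15
 = 136 + 170/3 + 88/3
 = 222
Net = 222 - 83 = 139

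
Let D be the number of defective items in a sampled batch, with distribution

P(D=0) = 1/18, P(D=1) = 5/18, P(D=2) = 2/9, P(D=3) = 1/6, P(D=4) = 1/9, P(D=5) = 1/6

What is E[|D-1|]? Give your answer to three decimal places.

1.611

E[|D-1|] = Σ |d-1|·P(D=d)
 = 1·1/18 + 0·5/18 + 1·2/9 + 2·1/6 + 3·1/9 + 4·1/6
 = 1/18 + 0 + 2/9 + 1/3 + 1/3 + 2/3
 = 29/18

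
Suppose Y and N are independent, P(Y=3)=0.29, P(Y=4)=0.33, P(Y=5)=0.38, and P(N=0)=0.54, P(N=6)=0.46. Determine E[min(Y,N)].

1.8814

E[min(Y,N)] = Σ_y Σ_n min(y,n) · P(Y=y)P(N=n)
 = 0·0.1566 + 3·0.1334 + 0·0.1782 + 4·0.1518 + 0·0.2052 + 5·0.1748
 = 0 + 0.4002 + 0 + 0.6072 + 0 + 0.874
 = 1.8814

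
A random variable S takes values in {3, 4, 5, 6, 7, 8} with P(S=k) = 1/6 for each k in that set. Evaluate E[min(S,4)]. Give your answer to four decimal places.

3.8333

E[min(S,4)] = Σ min(s,4)·P(S=s)
 = 3·1/6 + 4·1/6 + 4·1/6 + 4·1/6 + 4·1/6 + 4·1/6
 = 1/2 + 2/3 + 2/3 + 2/3 + 2/3 + 2/3
 = 23/6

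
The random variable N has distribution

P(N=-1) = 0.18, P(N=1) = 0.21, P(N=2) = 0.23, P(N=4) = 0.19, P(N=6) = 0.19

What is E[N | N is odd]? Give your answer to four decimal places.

P(N is odd) = 0.18 + 0.21 = 0.39.
E[N | N is odd] = [(-1)·0.18 + 1·0.21] / 0.39
 = 0.03 / 0.39
 = 1/13

0.0769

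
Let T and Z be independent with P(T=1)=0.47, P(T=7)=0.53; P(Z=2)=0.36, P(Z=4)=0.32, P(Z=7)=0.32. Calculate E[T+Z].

E[T+Z] = Σ_t Σ_z (t+z) · P(T=t)P(Z=z)
 = 3·0.1692 + 5·0.1504 + 8·0.1504 + 9·0.1908 + 11·0.1696 + 14·0.1696
 = 0.5076 + 0.752 + 1.2032 + 1.7172 + 1.8656 + 2.3744
 = 8.42

8.42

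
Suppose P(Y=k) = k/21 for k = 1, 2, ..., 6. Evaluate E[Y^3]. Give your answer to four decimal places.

E[Y^3] = Σ y^3·P(Y=y)
 = 1·1/21 + 8·2/21 + 27·1/7 + 64·4/21 + 125·5/21 + 216·2/7
 = 1/21 + 16/21 + 27/7 + 256/21 + 625/21 + 432/7
 = 325/3

108.3333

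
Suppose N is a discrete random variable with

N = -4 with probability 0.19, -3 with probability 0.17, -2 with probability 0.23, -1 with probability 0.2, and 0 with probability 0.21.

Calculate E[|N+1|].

E[|N+1|] = Σ |n+1|·P(N=n)
 = 3·0.19 + 2·0.17 + 1·0.23 + 0·0.2 + 1·0.21
 = 0.57 + 0.34 + 0.23 + 0 + 0.21
 = 1.35

1.35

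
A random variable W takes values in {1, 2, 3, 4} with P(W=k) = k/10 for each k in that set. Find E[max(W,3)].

3.4

E[max(W,3)] = Σ max(w,3)·P(W=w)
 = 3·1/10 + 3·1/5 + 3·3/10 + 4·2/5
 = 3/10 + 3/5 + 9/10 + 8/5
 = 17/5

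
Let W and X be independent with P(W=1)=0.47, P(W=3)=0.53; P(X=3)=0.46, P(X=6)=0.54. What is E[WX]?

9.5172

E[WX] = Σ_w Σ_x wx · P(W=w)P(X=x)
 = 3·0.2162 + 6·0.2538 + 9·0.2438 + 18·0.2862
 = 0.6486 + 1.5228 + 2.1942 + 5.1516
 = 9.5172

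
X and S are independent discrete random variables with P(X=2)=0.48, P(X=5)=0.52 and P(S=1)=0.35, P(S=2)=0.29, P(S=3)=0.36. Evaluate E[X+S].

5.57

E[X+S] = Σ_x Σ_s (x+s) · P(X=x)P(S=s)
 = 3·0.168 + 4·0.1392 + 5·0.1728 + 6·0.182 + 7·0.1508 + 8·0.1872
 = 0.504 + 0.5568 + 0.864 + 1.092 + 1.0556 + 1.4976
 = 5.57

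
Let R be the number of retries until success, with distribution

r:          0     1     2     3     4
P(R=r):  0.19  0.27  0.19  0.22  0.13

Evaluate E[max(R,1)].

E[max(R,1)] = Σ max(r,1)·P(R=r)
 = 1·0.19 + 1·0.27 + 2·0.19 + 3·0.22 + 4·0.13
 = 0.19 + 0.27 + 0.38 + 0.66 + 0.52
 = 2.02

2.02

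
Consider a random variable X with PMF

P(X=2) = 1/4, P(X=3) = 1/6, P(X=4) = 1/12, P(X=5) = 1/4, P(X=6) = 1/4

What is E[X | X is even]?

P(X is even) = 1/4 + 1/12 + 1/4 = 7/12.
E[X | X is even] = [2·1/4 + 4·1/12 + 6·1/4] / (7/12)
 = 7/3 / (7/12)
 = 4

4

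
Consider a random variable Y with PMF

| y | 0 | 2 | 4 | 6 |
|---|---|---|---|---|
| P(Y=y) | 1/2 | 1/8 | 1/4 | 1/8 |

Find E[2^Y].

13

E[2^Y] = Σ 2^y·P(Y=y)
 = 1·1/2 + 4·1/8 + 16·1/4 + 64·1/8
 = 1/2 + 1/2 + 4 + 8
 = 13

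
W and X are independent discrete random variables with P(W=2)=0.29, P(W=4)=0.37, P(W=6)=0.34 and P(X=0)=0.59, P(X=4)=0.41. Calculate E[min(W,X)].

E[min(W,X)] = Σ_w Σ_x min(w,x) · P(W=w)P(X=x)
 = 0·0.1711 + 2·0.1189 + 0·0.2183 + 4·0.1517 + 0·0.2006 + 4·0.1394
 = 0 + 0.2378 + 0 + 0.6068 + 0 + 0.5576
 = 1.4022

1.4022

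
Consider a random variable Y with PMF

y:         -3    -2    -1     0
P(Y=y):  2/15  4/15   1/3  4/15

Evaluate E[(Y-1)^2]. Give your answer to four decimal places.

6.1333

E[(Y-1)^2] = Σ (y-1)^2·P(Y=y)
 = 16·2/15 + 9·4/15 + 4·1/3 + 1·4/15
 = 32/15 + 12/5 + 4/3 + 4/15
 = 92/15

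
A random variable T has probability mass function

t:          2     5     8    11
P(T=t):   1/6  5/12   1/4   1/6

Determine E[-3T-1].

E[-3T-1] = Σ (-3t-1)·P(T=t)
 = (-7)·1/6 + (-16)·5/12 + (-25)·1/4 + (-34)·1/6
 = (-7/6) + (-20/3) + (-25/4) + (-17/3)
 = -79/4

-19.75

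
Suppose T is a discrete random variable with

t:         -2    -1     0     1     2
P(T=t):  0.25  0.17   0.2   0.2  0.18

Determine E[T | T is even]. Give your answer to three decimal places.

P(T is even) = 0.25 + 0.2 + 0.18 = 0.63.
E[T | T is even] = [(-2)·0.25 + 0·0.2 + 2·0.18] / 0.63
 = -0.14 / 0.63
 = -2/9

-0.222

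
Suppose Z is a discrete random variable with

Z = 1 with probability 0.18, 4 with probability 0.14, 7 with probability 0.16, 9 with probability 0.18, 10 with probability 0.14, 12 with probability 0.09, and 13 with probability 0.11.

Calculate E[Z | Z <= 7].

3.875

P(Z <= 7) = 0.18 + 0.14 + 0.16 = 0.48.
E[Z | Z <= 7] = [1·0.18 + 4·0.14 + 7·0.16] / 0.48
 = 1.86 / 0.48
 = 31/8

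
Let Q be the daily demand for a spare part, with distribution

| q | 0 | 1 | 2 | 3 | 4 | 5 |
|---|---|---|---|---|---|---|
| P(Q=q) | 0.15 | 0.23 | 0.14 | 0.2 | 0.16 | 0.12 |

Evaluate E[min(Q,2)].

1.47

E[min(Q,2)] = Σ min(q,2)·P(Q=q)
 = 0·0.15 + 1·0.23 + 2·0.14 + 2·0.2 + 2·0.16 + 2·0.12
 = 0 + 0.23 + 0.28 + 0.4 + 0.32 + 0.24
 = 1.47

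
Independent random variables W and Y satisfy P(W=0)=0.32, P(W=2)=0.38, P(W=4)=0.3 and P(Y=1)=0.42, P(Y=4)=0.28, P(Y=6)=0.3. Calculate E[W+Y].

5.3

E[W+Y] = Σ_w Σ_y (w+y) · P(W=w)P(Y=y)
 = 1·0.1344 + 4·0.0896 + 6·0.096 + 3·0.1596 + 6·0.1064 + 8·0.114 + 5·0.126 + 8·0.084 + 10·0.09
 = 0.1344 + 0.3584 + 0.576 + 0.4788 + 0.6384 + 0.912 + 0.63 + 0.672 + 0.9
 = 5.3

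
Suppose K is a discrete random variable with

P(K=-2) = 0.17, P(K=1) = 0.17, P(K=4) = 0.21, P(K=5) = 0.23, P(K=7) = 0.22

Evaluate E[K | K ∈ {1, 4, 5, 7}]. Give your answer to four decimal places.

4.4578

P(K ∈ {1, 4, 5, 7}) = 0.17 + 0.21 + 0.23 + 0.22 = 0.83.
E[K | K ∈ {1, 4, 5, 7}] = [1·0.17 + 4·0.21 + 5·0.23 + 7·0.22] / 0.83
 = 3.7 / 0.83
 = 370/83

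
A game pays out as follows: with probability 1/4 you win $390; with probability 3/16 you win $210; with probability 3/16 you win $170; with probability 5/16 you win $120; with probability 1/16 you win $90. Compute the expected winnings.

211.875

E[payout] = 390·1/4 + 210·3/16 + 170·3/16 + 120·5/16 + 90·1/16
 = 195/2 + 315/8 + 255/8 + 75/2 + 45/8
 = 1695/8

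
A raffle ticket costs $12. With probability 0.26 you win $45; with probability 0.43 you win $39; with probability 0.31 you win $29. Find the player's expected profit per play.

25.46

E[payout] = 45·0.26 + 39·0.43 + 29·0.31
 = 11.7 + 16.77 + 8.99
 = 37.46
Net = 37.46 - 12 = 25.46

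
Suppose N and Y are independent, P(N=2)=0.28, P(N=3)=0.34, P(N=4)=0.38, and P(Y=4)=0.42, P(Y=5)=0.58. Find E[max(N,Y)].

E[max(N,Y)] = Σ_n Σ_y max(n,y) · P(N=n)P(Y=y)
 = 4·0.1176 + 5·0.1624 + 4·0.1428 + 5·0.1972 + 4·0.1596 + 5·0.2204
 = 0.4704 + 0.812 + 0.5712 + 0.986 + 0.6384 + 1.102
 = 4.58

4.58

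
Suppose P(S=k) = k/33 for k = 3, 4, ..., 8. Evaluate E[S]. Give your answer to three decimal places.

E[S] = Σ s·P(S=s)
 = 3·1/11 + 4·4/33 + 5·5/33 + 6·2/11 + 7·7/33 + 8·8/33
 = 3/11 + 16/33 + 25/33 + 12/11 + 49/33 + 64/33
 = 199/33

6.030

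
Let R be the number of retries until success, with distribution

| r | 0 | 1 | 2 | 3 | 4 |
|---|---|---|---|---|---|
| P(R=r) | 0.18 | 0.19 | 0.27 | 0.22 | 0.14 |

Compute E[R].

1.95

E[R] = Σ r·P(R=r)
 = 0·0.18 + 1·0.19 + 2·0.27 + 3·0.22 + 4·0.14
 = 0 + 0.19 + 0.54 + 0.66 + 0.56
 = 1.95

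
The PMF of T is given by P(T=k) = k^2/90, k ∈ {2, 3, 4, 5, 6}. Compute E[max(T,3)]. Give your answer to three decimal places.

4.933

E[max(T,3)] = Σ max(t,3)·P(T=t)
 = 3·2/45 + 3·1/10 + 4·8/45 + 5·5/18 + 6·2/5
 = 2/15 + 3/10 + 32/45 + 25/18 + 12/5
 = 74/15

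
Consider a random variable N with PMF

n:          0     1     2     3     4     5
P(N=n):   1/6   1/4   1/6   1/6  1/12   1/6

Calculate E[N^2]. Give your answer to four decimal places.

E[N^2] = Σ n^2·P(N=n)
 = 0·1/6 + 1·1/4 + 4·1/6 + 9·1/6 + 16·1/12 + 25·1/6
 = 0 + 1/4 + 2/3 + 3/2 + 4/3 + 25/6
 = 95/12

7.9167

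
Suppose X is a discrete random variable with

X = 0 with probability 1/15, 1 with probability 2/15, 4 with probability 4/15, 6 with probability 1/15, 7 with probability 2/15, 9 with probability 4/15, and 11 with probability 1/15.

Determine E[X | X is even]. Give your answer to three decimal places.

P(X is even) = 1/15 + 4/15 + 1/15 = 2/5.
E[X | X is even] = [0·1/15 + 4·4/15 + 6·1/15] / (2/5)
 = 22/15 / (2/5)
 = 11/3

3.667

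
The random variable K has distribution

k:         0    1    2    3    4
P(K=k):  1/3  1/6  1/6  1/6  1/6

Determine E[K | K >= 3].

3.5

P(K >= 3) = 1/6 + 1/6 = 1/3.
E[K | K >= 3] = [3·1/6 + 4·1/6] / (1/3)
 = 7/6 / (1/3)
 = 7/2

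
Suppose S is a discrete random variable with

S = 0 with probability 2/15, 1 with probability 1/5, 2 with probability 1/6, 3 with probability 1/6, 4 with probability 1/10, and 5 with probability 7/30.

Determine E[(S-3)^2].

E[(S-3)^2] = Σ (s-3)^2·P(S=s)
 = 9·2/15 + 4·1/5 + 1·1/6 + 0·1/6 + 1·1/10 + 4·7/30
 = 6/5 + 4/5 + 1/6 + 0 + 1/10 + 14/15
 = 16/5

3.2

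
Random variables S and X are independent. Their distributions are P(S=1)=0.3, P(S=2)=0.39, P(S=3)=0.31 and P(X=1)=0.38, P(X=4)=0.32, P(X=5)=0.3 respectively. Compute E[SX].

6.3516

E[SX] = Σ_s Σ_x sx · P(S=s)P(X=x)
 = 1·0.114 + 4·0.096 + 5·0.09 + 2·0.1482 + 8·0.1248 + 10·0.117 + 3·0.1178 + 12·0.0992 + 15·0.093
 = 0.114 + 0.384 + 0.45 + 0.2964 + 0.9984 + 1.17 + 0.3534 + 1.1904 + 1.395
 = 6.3516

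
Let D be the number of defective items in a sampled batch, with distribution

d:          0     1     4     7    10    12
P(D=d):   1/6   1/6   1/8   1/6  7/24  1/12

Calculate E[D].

5.75

E[D] = Σ d·P(D=d)
 = 0·1/6 + 1·1/6 + 4·1/8 + 7·1/6 + 10·7/24 + 12·1/12
 = 0 + 1/6 + 1/2 + 7/6 + 35/12 + 1
 = 23/4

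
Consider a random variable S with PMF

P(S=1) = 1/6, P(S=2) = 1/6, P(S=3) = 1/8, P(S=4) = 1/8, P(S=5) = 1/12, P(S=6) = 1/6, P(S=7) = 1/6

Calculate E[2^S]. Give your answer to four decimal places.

38.6667

E[2^S] = Σ 2^s·P(S=s)
 = 2·1/6 + 4·1/6 + 8·1/8 + 16·1/8 + 32·1/12 + 64·1/6 + 128·1/6
 = 1/3 + 2/3 + 1 + 2 + 8/3 + 32/3 + 64/3
 = 116/3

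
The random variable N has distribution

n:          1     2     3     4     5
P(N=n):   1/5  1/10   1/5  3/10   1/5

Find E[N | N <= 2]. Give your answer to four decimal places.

P(N <= 2) = 1/5 + 1/10 = 3/10.
E[N | N <= 2] = [1·1/5 + 2·1/10] / (3/10)
 = 2/5 / (3/10)
 = 4/3

1.3333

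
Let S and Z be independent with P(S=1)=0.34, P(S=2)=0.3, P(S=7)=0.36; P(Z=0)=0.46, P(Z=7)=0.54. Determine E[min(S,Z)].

1.8684

E[min(S,Z)] = Σ_s Σ_z min(s,z) · P(S=s)P(Z=z)
 = 0·0.1564 + 1·0.1836 + 0·0.138 + 2·0.162 + 0·0.1656 + 7·0.1944
 = 0 + 0.1836 + 0 + 0.324 + 0 + 1.3608
 = 1.8684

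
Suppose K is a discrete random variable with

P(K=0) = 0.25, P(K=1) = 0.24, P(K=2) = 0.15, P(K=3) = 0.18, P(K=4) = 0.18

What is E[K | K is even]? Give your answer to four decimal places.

P(K is even) = 0.25 + 0.15 + 0.18 = 0.58.
E[K | K is even] = [0·0.25 + 2·0.15 + 4·0.18] / 0.58
 = 1.02 / 0.58
 = 51/29

1.7586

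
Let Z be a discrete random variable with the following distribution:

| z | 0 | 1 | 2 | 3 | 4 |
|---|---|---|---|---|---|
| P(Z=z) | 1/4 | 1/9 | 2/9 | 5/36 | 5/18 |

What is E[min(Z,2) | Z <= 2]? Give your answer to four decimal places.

P(Z <= 2) = 1/4 + 1/9 + 2/9 = 7/12.
E[min(Z,2) | Z <= 2] = [0·1/4 + 1·1/9 + 2·2/9] / (7/12)
 = 5/9 / (7/12)
 = 20/21

0.9524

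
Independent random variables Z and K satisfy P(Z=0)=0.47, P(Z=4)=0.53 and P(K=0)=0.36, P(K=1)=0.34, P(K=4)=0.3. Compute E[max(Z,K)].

E[max(Z,K)] = Σ_z Σ_k max(z,k) · P(Z=z)P(K=k)
 = 0·0.1692 + 1·0.1598 + 4·0.141 + 4·0.1908 + 4·0.1802 + 4·0.159
 = 0 + 0.1598 + 0.564 + 0.7632 + 0.7208 + 0.636
 = 2.8438

2.8438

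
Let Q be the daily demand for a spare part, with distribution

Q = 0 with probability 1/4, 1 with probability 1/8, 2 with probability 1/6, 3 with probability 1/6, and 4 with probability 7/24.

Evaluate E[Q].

2.125

E[Q] = Σ q·P(Q=q)
 = 0·1/4 + 1·1/8 + 2·1/6 + 3·1/6 + 4·7/24
 = 0 + 1/8 + 1/3 + 1/2 + 7/6
 = 17/8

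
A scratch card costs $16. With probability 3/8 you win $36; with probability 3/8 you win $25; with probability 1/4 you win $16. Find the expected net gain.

10.875

E[payout] = 36·3/8 + 25·3/8 + 16·1/4
 = 27/2 + 75/8 + 4
 = 215/8
Net = 215/8 - 16 = 87/8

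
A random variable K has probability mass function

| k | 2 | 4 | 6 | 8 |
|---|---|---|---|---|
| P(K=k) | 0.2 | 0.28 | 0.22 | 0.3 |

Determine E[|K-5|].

2

E[|K-5|] = Σ |k-5|·P(K=k)
 = 3·0.2 + 1·0.28 + 1·0.22 + 3·0.3
 = 0.6 + 0.28 + 0.22 + 0.9
 = 2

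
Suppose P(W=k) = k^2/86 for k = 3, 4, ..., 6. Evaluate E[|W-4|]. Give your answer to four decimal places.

1.2326

E[|W-4|] = Σ |w-4|·P(W=w)
 = 1·9/86 + 0·8/43 + 1·25/86 + 2·18/43
 = 9/86 + 0 + 25/86 + 36/43
 = 53/43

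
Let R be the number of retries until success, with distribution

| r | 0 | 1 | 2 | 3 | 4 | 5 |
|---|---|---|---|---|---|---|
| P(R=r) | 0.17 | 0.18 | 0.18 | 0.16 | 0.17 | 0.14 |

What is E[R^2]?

8.56

E[R^2] = Σ r^2·P(R=r)
 = 0·0.17 + 1·0.18 + 4·0.18 + 9·0.16 + 16·0.17 + 25·0.14
 = 0 + 0.18 + 0.72 + 1.44 + 2.72 + 3.5
 = 8.56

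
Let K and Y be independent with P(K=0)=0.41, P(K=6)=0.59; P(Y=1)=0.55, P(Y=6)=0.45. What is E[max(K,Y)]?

4.8725

E[max(K,Y)] = Σ_k Σ_y max(k,y) · P(K=k)P(Y=y)
 = 1·0.2255 + 6·0.1845 + 6·0.3245 + 6·0.2655
 = 0.2255 + 1.107 + 1.947 + 1.593
 = 4.8725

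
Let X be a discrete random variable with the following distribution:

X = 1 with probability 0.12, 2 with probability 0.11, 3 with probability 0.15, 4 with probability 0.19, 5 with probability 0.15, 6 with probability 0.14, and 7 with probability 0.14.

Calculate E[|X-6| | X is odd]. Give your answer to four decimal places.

P(X is odd) = 0.12 + 0.15 + 0.15 + 0.14 = 0.56.
E[|X-6| | X is odd] = [5·0.12 + 3·0.15 + 1·0.15 + 1·0.14] / 0.56
 = 1.34 / 0.56
 = 67/28

2.3929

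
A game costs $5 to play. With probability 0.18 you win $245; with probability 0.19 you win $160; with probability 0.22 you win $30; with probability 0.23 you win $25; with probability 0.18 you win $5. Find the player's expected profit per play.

E[payout] = 245·0.18 + 160·0.19 + 30·0.22 + 25·0.23 + 5·0.18
 = 44.1 + 30.4 + 6.6 + 5.75 + 0.9
 = 87.75
Net = 87.75 - 5 = 82.75

82.75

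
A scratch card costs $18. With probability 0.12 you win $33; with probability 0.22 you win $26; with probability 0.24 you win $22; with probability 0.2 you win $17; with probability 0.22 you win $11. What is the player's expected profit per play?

2.78

E[payout] = 33·0.12 + 26·0.22 + 22·0.24 + 17·0.2 + 11·0.22
 = 3.96 + 5.72 + 5.28 + 3.4 + 2.42
 = 20.78
Net = 20.78 - 18 = 2.78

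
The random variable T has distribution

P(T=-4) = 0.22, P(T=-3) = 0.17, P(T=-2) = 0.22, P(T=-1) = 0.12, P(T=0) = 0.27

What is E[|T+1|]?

1.49

E[|T+1|] = Σ |t+1|·P(T=t)
 = 3·0.22 + 2·0.17 + 1·0.22 + 0·0.12 + 1·0.27
 = 0.66 + 0.34 + 0.22 + 0 + 0.27
 = 1.49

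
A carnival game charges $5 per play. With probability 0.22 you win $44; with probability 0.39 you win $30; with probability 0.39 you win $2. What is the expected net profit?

17.16

E[payout] = 44·0.22 + 30·0.39 + 2·0.39
 = 9.68 + 11.7 + 0.78
 = 22.16
Net = 22.16 - 5 = 17.16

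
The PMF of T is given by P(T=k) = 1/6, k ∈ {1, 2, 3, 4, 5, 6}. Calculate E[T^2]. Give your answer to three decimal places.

E[T^2] = Σ t^2·P(T=t)
 = 1·1/6 + 4·1/6 + 9·1/6 + 16·1/6 + 25·1/6 + 36·1/6
 = 1/6 + 2/3 + 3/2 + 8/3 + 25/6 + 6
 = 91/6

15.167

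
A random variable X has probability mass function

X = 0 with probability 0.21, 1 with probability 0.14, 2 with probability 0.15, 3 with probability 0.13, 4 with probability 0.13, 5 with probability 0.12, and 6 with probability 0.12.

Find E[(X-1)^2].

6.97

E[(X-1)^2] = Σ (x-1)^2·P(X=x)
 = 1·0.21 + 0·0.14 + 1·0.15 + 4·0.13 + 9·0.13 + 16·0.12 + 25·0.12
 = 0.21 + 0 + 0.15 + 0.52 + 1.17 + 1.92 + 3
 = 6.97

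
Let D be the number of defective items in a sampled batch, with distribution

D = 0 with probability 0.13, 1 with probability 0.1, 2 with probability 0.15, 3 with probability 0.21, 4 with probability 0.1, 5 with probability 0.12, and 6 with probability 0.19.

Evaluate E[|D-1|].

E[|D-1|] = Σ |d-1|·P(D=d)
 = 1·0.13 + 0·0.1 + 1·0.15 + 2·0.21 + 3·0.1 + 4·0.12 + 5·0.19
 = 0.13 + 0 + 0.15 + 0.42 + 0.3 + 0.48 + 0.95
 = 2.43

2.43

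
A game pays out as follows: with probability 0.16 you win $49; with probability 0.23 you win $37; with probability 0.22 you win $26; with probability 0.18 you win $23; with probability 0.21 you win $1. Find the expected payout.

E[payout] = 49·0.16 + 37·0.23 + 26·0.22 + 23·0.18 + 1·0.21
 = 7.84 + 8.51 + 5.72 + 4.14 + 0.21
 = 26.42

26.42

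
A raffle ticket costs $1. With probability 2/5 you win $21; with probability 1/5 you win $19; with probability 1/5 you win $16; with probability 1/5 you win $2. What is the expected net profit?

E[payout] = 21·2/5 + 19·1/5 + 16·1/5 + 2·1/5
 = 42/5 + 19/5 + 16/5 + 2/5
 = 79/5
Net = 79/5 - 1 = 74/5

14.8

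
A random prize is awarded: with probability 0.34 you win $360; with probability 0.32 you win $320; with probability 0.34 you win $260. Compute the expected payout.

313.2

E[payout] = 360·0.34 + 320·0.32 + 260·0.34
 = 122.4 + 102.4 + 88.4
 = 313.2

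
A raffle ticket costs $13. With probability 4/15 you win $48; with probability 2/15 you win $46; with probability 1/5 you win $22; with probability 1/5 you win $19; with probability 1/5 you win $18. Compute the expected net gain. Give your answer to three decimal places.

E[payout] = 48·4/15 + 46·2/15 + 22·1/5 + 19·1/5 + 18·1/5
 = 64/5 + 92/15 + 22/5 + 19/5 + 18/5
 = 461/15
Net = 461/15 - 13 = 266/15

17.733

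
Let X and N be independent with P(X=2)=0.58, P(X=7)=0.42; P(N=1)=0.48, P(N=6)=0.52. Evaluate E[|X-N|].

2.9128

E[|X-N|] = Σ_x Σ_n |x-n| · P(X=x)P(N=n)
 = 1·0.2784 + 4·0.3016 + 6·0.2016 + 1·0.2184
 = 0.2784 + 1.2064 + 1.2096 + 0.2184
 = 2.9128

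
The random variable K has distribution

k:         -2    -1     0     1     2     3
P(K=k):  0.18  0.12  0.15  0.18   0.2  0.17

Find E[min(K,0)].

-0.48

E[min(K,0)] = Σ min(k,0)·P(K=k)
 = (-2)·0.18 + (-1)·0.12 + 0·0.15 + 0·0.18 + 0·0.2 + 0·0.17
 = (-0.36) + (-0.12) + 0 + 0 + 0 + 0
 = -0.48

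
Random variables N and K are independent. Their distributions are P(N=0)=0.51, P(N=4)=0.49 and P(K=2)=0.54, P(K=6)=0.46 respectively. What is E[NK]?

7.5264

E[NK] = Σ_n Σ_k nk · P(N=n)P(K=k)
 = 0·0.2754 + 0·0.2346 + 8·0.2646 + 24·0.2254
 = 0 + 0 + 2.1168 + 5.4096
 = 7.5264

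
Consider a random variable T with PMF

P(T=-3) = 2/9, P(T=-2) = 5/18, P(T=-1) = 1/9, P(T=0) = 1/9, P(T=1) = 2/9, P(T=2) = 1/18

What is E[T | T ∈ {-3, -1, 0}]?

P(T ∈ {-3, -1, 0}) = 2/9 + 1/9 + 1/9 = 4/9.
E[T | T ∈ {-3, -1, 0}] = [(-3)·2/9 + (-1)·1/9 + 0·1/9] / (4/9)
 = -7/9 / (4/9)
 = -7/4

-1.75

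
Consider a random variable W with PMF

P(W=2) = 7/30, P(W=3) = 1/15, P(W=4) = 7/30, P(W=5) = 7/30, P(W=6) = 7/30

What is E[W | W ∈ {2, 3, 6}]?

3.875

P(W ∈ {2, 3, 6}) = 7/30 + 1/15 + 7/30 = 8/15.
E[W | W ∈ {2, 3, 6}] = [2·7/30 + 3·1/15 + 6·7/30] / (8/15)
 = 31/15 / (8/15)
 = 31/8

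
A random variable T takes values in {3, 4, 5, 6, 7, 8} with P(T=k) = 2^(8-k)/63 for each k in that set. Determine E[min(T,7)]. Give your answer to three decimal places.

E[min(T,7)] = Σ min(t,7)·P(T=t)
 = 3·32/63 + 4·16/63 + 5·8/63 + 6·4/63 + 7·2/63 + 7·1/63
 = 32/21 + 64/63 + 40/63 + 8/21 + 2/9 + 1/9
 = 35/9

3.889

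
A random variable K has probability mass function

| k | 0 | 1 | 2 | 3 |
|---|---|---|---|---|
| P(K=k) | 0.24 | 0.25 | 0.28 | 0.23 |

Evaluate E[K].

1.5

E[K] = Σ k·P(K=k)
 = 0·0.24 + 1·0.25 + 2·0.28 + 3·0.23
 = 0 + 0.25 + 0.56 + 0.69
 = 1.5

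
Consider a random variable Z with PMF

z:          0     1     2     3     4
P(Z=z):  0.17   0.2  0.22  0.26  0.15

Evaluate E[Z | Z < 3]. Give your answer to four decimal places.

P(Z < 3) = 0.17 + 0.2 + 0.22 = 0.59.
E[Z | Z < 3] = [0·0.17 + 1·0.2 + 2·0.22] / 0.59
 = 0.64 / 0.59
 = 64/59

1.0847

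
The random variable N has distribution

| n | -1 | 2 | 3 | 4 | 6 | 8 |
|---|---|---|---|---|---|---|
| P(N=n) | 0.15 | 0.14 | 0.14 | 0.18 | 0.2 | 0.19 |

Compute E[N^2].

E[N^2] = Σ n^2·P(N=n)
 = 1·0.15 + 4·0.14 + 9·0.14 + 16·0.18 + 36·0.2 + 64·0.19
 = 0.15 + 0.56 + 1.26 + 2.88 + 7.2 + 12.16
 = 24.21

24.21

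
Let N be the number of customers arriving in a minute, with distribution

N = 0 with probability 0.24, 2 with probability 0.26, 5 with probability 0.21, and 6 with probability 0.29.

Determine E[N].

E[N] = Σ n·P(N=n)
 = 0·0.24 + 2·0.26 + 5·0.21 + 6·0.29
 = 0 + 0.52 + 1.05 + 1.74
 = 3.31

3.31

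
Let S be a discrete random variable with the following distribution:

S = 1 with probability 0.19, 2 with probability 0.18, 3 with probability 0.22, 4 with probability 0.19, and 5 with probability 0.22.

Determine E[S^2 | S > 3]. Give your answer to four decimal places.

P(S > 3) = 0.19 + 0.22 = 0.41.
E[S^2 | S > 3] = [16·0.19 + 25·0.22] / 0.41
 = 8.54 / 0.41
 = 854/41

20.8293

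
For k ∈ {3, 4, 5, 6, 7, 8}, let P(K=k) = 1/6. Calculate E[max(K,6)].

6.5

E[max(K,6)] = Σ max(k,6)·P(K=k)
 = 6·1/6 + 6·1/6 + 6·1/6 + 6·1/6 + 7·1/6 + 8·1/6
 = 1 + 1 + 1 + 1 + 7/6 + 4/3
 = 13/2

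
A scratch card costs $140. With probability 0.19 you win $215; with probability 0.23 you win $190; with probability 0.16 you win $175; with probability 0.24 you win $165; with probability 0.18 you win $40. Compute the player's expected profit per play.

E[payout] = 215·0.19 + 190·0.23 + 175·0.16 + 165·0.24 + 40·0.18
 = 40.85 + 43.7 + 28 + 39.6 + 7.2
 = 159.35
Net = 159.35 - 140 = 19.35

19.35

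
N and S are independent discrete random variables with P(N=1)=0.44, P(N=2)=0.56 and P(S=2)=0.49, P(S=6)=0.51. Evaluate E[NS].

6.3024

E[NS] = Σ_n Σ_s ns · P(N=n)P(S=s)
 = 2·0.2156 + 6·0.2244 + 4·0.2744 + 12·0.2856
 = 0.4312 + 1.3464 + 1.0976 + 3.4272
 = 6.3024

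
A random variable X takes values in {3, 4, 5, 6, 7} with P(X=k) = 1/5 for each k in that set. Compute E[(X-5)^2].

E[(X-5)^2] = Σ (x-5)^2·P(X=x)
 = 4·1/5 + 1·1/5 + 0·1/5 + 1·1/5 + 4·1/5
 = 4/5 + 1/5 + 0 + 1/5 + 4/5
 = 2

2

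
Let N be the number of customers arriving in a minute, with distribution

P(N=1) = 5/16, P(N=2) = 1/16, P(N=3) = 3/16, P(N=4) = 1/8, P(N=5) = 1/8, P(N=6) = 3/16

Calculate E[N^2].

14.125

E[N^2] = Σ n^2·P(N=n)
 = 1·5/16 + 4·1/16 + 9·3/16 + 16·1/8 + 25·1/8 + 36·3/16
 = 5/16 + 1/4 + 27/16 + 2 + 25/8 + 27/4
 = 113/8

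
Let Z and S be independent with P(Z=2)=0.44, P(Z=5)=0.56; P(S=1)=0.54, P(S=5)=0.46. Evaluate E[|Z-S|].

2.0544

E[|Z-S|] = Σ_z Σ_s |z-s| · P(Z=z)P(S=s)
 = 1·0.2376 + 3·0.2024 + 4·0.3024 + 0·0.2576
 = 0.2376 + 0.6072 + 1.2096 + 0
 = 2.0544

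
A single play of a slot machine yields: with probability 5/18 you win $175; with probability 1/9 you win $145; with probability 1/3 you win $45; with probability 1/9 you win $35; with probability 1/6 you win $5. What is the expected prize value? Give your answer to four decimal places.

84.4444

E[payout] = 175·5/18 + 145·1/9 + 45·1/3 + 35·1/9 + 5·1/6
 = 875/18 + 145/9 + 15 + 35/9 + 5/6
 = 760/9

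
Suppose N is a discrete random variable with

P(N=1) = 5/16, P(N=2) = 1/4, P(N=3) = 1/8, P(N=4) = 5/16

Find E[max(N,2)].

E[max(N,2)] = Σ max(n,2)·P(N=n)
 = 2·5/16 + 2·1/4 + 3·1/8 + 4·5/16
 = 5/8 + 1/2 + 3/8 + 5/4
 = 11/4

2.75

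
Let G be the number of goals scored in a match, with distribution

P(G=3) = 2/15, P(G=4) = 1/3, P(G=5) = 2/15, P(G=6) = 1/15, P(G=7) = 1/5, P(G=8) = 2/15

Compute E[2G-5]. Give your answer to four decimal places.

E[2G-5] = Σ (2g-5)·P(G=g)
 = 1·2/15 + 3·1/3 + 5·2/15 + 7·1/15 + 9·1/5 + 11·2/15
 = 2/15 + 1 + 2/3 + 7/15 + 9/5 + 22/15
 = 83/15

5.5333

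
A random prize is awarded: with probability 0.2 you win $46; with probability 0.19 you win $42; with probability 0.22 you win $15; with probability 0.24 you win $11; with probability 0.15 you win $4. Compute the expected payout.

E[payout] = 46·0.2 + 42·0.19 + 15·0.22 + 11·0.24 + 4·0.15
 = 9.2 + 7.98 + 3.3 + 2.64 + 0.6
 = 23.72

23.72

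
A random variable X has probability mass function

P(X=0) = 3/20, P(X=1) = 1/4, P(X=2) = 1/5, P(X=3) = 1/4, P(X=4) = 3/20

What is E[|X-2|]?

E[|X-2|] = Σ |x-2|·P(X=x)
 = 2·3/20 + 1·1/4 + 0·1/5 + 1·1/4 + 2·3/20
 = 3/10 + 1/4 + 0 + 1/4 + 3/10
 = 11/10

1.1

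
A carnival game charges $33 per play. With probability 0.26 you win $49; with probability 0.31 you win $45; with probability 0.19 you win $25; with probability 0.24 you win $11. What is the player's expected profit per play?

E[payout] = 49·0.26 + 45·0.31 + 25·0.19 + 11·0.24
 = 12.74 + 13.95 + 4.75 + 2.64
 = 34.08
Net = 34.08 - 33 = 1.08

1.08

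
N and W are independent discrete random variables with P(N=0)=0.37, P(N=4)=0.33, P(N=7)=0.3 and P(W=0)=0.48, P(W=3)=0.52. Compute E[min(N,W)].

E[min(N,W)] = Σ_n Σ_w min(n,w) · P(N=n)P(W=w)
 = 0·0.1776 + 0·0.1924 + 0·0.1584 + 3·0.1716 + 0·0.144 + 3·0.156
 = 0 + 0 + 0 + 0.5148 + 0 + 0.468
 = 0.9828

0.9828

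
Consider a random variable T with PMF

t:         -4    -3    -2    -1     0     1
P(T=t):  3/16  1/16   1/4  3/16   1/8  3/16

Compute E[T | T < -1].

P(T < -1) = 3/16 + 1/16 + 1/4 = 1/2.
E[T | T < -1] = [(-4)·3/16 + (-3)·1/16 + (-2)·1/4] / (1/2)
 = -23/16 / (1/2)
 = -23/8

-2.875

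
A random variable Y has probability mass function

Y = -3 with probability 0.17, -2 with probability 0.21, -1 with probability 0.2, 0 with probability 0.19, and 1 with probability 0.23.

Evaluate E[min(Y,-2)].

E[min(Y,-2)] = Σ min(y,-2)·P(Y=y)
 = (-3)·0.17 + (-2)·0.21 + (-2)·0.2 + (-2)·0.19 + (-2)·0.23
 = (-0.51) + (-0.42) + (-0.4) + (-0.38) + (-0.46)
 = -2.17

-2.17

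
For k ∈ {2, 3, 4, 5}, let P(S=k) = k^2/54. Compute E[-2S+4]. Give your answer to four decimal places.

-4.2963

E[-2S+4] = Σ (-2s+4)·P(S=s)
 = 0·2/27 + (-2)·1/6 + (-4)·8/27 + (-6)·25/54
 = 0 + (-1/3) + (-32/27) + (-25/9)
 = -116/27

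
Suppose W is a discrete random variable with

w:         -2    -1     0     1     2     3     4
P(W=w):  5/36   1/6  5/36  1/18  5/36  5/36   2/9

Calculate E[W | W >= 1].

2.95

P(W >= 1) = 1/18 + 5/36 + 5/36 + 2/9 = 5/9.
E[W | W >= 1] = [1·1/18 + 2·5/36 + 3·5/36 + 4·2/9] / (5/9)
 = 59/36 / (5/9)
 = 59/20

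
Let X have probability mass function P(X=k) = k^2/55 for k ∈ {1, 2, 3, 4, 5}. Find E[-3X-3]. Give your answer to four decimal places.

E[-3X-3] = Σ (-3x-3)·P(X=x)
 = (-6)·1/55 + (-9)·4/55 + (-12)·9/55 + (-15)·16/55 + (-18)·5/11
 = (-6/55) + (-36/55) + (-108/55) + (-48/11) + (-90/11)
 = -168/11

-15.2727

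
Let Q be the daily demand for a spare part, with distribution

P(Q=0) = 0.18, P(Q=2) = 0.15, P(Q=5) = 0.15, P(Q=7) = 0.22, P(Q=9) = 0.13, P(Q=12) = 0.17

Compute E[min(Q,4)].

2.98

E[min(Q,4)] = Σ min(q,4)·P(Q=q)
 = 0·0.18 + 2·0.15 + 4·0.15 + 4·0.22 + 4·0.13 + 4·0.17
 = 0 + 0.3 + 0.6 + 0.88 + 0.52 + 0.68
 = 2.98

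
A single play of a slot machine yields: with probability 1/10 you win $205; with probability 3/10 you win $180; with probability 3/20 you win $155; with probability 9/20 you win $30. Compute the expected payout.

E[payout] = 205·1/10 + 180·3/10 + 155·3/20 + 30·9/20
 = 41/2 + 54 + 93/4 + 27/2
 = 445/4

111.25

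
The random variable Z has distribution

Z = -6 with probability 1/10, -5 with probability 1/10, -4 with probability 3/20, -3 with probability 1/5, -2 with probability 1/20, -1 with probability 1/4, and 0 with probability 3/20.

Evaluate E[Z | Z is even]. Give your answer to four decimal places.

-2.8889

P(Z is even) = 1/10 + 3/20 + 1/20 + 3/20 = 9/20.
E[Z | Z is even] = [(-6)·1/10 + (-4)·3/20 + (-2)·1/20 + 0·3/20] / (9/20)
 = -13/10 / (9/20)
 = -26/9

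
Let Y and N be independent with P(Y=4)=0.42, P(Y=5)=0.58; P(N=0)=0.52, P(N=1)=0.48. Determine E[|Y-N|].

4.1

E[|Y-N|] = Σ_y Σ_n |y-n| · P(Y=y)P(N=n)
 = 4·0.2184 + 3·0.2016 + 5·0.3016 + 4·0.2784
 = 0.8736 + 0.6048 + 1.508 + 1.1136
 = 4.1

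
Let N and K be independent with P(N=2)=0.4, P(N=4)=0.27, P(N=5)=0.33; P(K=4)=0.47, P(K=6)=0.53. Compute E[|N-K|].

1.8402

E[|N-K|] = Σ_n Σ_k |n-k| · P(N=n)P(K=k)
 = 2·0.188 + 4·0.212 + 0·0.1269 + 2·0.1431 + 1·0.1551 + 1·0.1749
 = 0.376 + 0.848 + 0 + 0.2862 + 0.1551 + 0.1749
 = 1.8402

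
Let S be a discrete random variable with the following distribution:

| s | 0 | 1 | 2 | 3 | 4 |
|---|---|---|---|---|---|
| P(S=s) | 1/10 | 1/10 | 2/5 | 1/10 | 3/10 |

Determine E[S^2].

7.4

E[S^2] = Σ s^2·P(S=s)
 = 0·1/10 + 1·1/10 + 4·2/5 + 9·1/10 + 16·3/10
 = 0 + 1/10 + 8/5 + 9/10 + 24/5
 = 37/5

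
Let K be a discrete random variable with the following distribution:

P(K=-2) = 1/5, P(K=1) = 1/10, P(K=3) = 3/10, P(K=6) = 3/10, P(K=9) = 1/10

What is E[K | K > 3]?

6.75

P(K > 3) = 3/10 + 1/10 = 2/5.
E[K | K > 3] = [6·3/10 + 9·1/10] / (2/5)
 = 27/10 / (2/5)
 = 27/4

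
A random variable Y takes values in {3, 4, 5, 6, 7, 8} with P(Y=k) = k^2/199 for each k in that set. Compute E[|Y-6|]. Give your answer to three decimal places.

1.312

E[|Y-6|] = Σ |y-6|·P(Y=y)
 = 3·9/199 + 2·16/199 + 1·25/199 + 0·36/199 + 1·49/199 + 2·64/199
 = 27/199 + 32/199 + 25/199 + 0 + 49/199 + 128/199
 = 261/199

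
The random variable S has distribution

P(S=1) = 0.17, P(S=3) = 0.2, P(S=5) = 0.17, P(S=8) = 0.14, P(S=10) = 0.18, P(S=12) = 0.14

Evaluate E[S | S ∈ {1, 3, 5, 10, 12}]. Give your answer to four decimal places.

5.9302

P(S ∈ {1, 3, 5, 10, 12}) = 0.17 + 0.2 + 0.17 + 0.18 + 0.14 = 0.86.
E[S | S ∈ {1, 3, 5, 10, 12}] = [1·0.17 + 3·0.2 + 5·0.17 + 10·0.18 + 12·0.14] / 0.86
 = 5.1 / 0.86
 = 255/43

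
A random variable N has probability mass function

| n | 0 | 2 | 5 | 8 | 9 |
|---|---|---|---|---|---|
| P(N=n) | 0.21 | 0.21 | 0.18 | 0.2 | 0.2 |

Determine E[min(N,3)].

2.16

E[min(N,3)] = Σ min(n,3)·P(N=n)
 = 0·0.21 + 2·0.21 + 3·0.18 + 3·0.2 + 3·0.2
 = 0 + 0.42 + 0.54 + 0.6 + 0.6
 = 2.16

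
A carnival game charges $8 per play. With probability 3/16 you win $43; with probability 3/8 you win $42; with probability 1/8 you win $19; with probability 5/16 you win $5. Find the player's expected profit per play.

19.75

E[payout] = 43·3/16 + 42·3/8 + 19·1/8 + 5·5/16
 = 129/16 + 63/4 + 19/8 + 25/16
 = 111/4
Net = 111/4 - 8 = 79/4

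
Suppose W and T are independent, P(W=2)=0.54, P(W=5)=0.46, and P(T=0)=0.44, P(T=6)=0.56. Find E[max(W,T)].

4.8472

E[max(W,T)] = Σ_w Σ_t max(w,t) · P(W=w)P(T=t)
 = 2·0.2376 + 6·0.3024 + 5·0.2024 + 6·0.2576
 = 0.4752 + 1.8144 + 1.012 + 1.5456
 = 4.8472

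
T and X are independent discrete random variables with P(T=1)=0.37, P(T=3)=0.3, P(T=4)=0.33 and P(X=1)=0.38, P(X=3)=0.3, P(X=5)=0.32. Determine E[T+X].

E[T+X] = Σ_t Σ_x (t+x) · P(T=t)P(X=x)
 = 2·0.1406 + 4·0.111 + 6·0.1184 + 4·0.114 + 6·0.09 + 8·0.096 + 5·0.1254 + 7·0.099 + 9·0.1056
 = 0.2812 + 0.444 + 0.7104 + 0.456 + 0.54 + 0.768 + 0.627 + 0.693 + 0.9504
 = 5.47

5.47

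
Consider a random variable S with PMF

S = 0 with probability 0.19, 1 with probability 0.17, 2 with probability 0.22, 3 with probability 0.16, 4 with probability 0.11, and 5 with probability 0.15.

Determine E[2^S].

9.25

E[2^S] = Σ 2^s·P(S=s)
 = 1·0.19 + 2·0.17 + 4·0.22 + 8·0.16 + 16·0.11 + 32·0.15
 = 0.19 + 0.34 + 0.88 + 1.28 + 1.76 + 4.8
 = 9.25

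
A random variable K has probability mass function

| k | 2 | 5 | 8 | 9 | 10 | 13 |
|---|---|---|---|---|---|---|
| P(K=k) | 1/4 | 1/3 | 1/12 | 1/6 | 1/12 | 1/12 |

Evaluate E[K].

6.25

E[K] = Σ k·P(K=k)
 = 2·1/4 + 5·1/3 + 8·1/12 + 9·1/6 + 10·1/12 + 13·1/12
 = 1/2 + 5/3 + 2/3 + 3/2 + 5/6 + 13/12
 = 25/4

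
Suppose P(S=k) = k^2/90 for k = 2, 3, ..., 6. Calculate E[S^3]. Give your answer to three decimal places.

135.556

E[S^3] = Σ s^3·P(S=s)
 = 8·2/45 + 27·1/10 + 64·8/45 + 125·5/18 + 216·2/5
 = 16/45 + 27/10 + 512/45 + 625/18 + 432/5
 = 1220/9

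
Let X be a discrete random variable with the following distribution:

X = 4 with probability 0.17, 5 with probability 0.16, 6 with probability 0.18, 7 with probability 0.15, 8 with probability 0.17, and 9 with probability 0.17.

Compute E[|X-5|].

E[|X-5|] = Σ |x-5|·P(X=x)
 = 1·0.17 + 0·0.16 + 1·0.18 + 2·0.15 + 3·0.17 + 4·0.17
 = 0.17 + 0 + 0.18 + 0.3 + 0.51 + 0.68
 = 1.84

1.84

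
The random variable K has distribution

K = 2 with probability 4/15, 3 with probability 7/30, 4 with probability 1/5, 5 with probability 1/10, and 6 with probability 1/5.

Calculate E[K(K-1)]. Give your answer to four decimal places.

12.3333

E[K(K-1)] = Σ k(k-1)·P(K=k)
 = 2·4/15 + 6·7/30 + 12·1/5 + 20·1/10 + 30·1/5
 = 8/15 + 7/5 + 12/5 + 2 + 6
 = 37/3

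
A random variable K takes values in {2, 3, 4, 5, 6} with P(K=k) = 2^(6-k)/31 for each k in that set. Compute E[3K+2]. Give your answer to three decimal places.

10.516

E[3K+2] = Σ (3k+2)·P(K=k)
 = 8·16/31 + 11·8/31 + 14·4/31 + 17·2/31 + 20·1/31
 = 128/31 + 88/31 + 56/31 + 34/31 + 20/31
 = 326/31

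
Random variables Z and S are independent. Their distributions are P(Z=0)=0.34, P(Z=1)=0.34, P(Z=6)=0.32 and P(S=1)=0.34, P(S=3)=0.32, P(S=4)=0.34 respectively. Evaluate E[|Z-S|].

2.5376

E[|Z-S|] = Σ_z Σ_s |z-s| · P(Z=z)P(S=s)
 = 1·0.1156 + 3·0.1088 + 4·0.1156 + 0·0.1156 + 2·0.1088 + 3·0.1156 + 5·0.1088 + 3·0.1024 + 2·0.1088
 = 0.1156 + 0.3264 + 0.4624 + 0 + 0.2176 + 0.3468 + 0.544 + 0.3072 + 0.2176
 = 2.5376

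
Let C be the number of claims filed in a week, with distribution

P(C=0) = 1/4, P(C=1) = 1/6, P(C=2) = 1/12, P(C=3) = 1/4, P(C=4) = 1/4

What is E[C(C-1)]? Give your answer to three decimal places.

E[C(C-1)] = Σ c(c-1)·P(C=c)
 = 0·1/4 + 0·1/6 + 2·1/12 + 6·1/4 + 12·1/4
 = 0 + 0 + 1/6 + 3/2 + 3
 = 14/3

4.667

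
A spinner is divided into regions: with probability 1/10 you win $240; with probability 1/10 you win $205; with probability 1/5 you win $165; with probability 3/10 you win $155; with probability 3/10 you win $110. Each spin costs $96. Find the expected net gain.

E[payout] = 240·1/10 + 205·1/10 + 165·1/5 + 155·3/10 + 110·3/10
 = 24 + 41/2 + 33 + 93/2 + 33
 = 157
Net = 157 - 96 = 61

61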